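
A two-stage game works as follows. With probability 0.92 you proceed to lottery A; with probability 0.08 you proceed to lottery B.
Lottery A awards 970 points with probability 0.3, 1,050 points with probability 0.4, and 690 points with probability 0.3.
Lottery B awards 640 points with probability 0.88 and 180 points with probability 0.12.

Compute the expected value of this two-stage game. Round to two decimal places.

EV(A) = 0.3 × 970 + 0.4 × 1050 + 0.3 × 690 = 291 + 420 + 207 = 918
EV(B) = 0.88 × 640 + 0.12 × 180 = 563.2 + 21.6 = 584.8
Overall = 0.92 × 918 + 0.08 × 584.8 = 844.56 + 46.784 = 891.344

891.34 points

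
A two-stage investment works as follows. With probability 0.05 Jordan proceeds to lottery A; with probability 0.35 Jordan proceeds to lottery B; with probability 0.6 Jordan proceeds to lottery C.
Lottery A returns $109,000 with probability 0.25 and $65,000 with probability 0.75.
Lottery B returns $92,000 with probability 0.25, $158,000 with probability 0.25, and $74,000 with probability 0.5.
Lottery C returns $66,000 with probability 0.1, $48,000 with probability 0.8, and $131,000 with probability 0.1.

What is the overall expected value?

EV(A) = 0.25 × 109000 + 0.75 × 65000 = 27250 + 48750 = 76000
EV(B) = 0.25 × 92000 + 0.25 × 158000 + 0.5 × 74000 = 23000 + 39500 + 37000 = 99500
EV(C) = 0.1 × 66000 + 0.8 × 48000 + 0.1 × 131000 = 6600 + 38400 + 13100 = 58100
Overall = 0.05 × 76000 + 0.35 × 99500 + 0.6 × 58100 = 3800 + 34825 + 34860 = 73485

$73,485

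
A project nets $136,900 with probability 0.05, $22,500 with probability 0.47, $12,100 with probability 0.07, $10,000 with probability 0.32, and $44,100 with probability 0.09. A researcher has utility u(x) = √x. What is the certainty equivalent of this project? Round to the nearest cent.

$21,785.76

E[u] = 0.05·√136900 + 0.47·√22500 + 0.07·√12100 + 0.32·√10000 + 0.09·√44100 = 0.05·370 + 0.47·150 + 0.07·110 + 0.32·100 + 0.09·210 = 147.6
CE = (147.6)² = 21785.76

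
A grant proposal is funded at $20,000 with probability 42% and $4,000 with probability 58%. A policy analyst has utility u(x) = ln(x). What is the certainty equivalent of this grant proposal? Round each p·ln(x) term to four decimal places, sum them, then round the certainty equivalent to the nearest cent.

E[u] = 0.42·ln(20000) + 0.58·ln(4000) = 4.1595 + 4.8105 = 8.9700
CE = e^8.9700 ≈ 7863.60

$7,863.60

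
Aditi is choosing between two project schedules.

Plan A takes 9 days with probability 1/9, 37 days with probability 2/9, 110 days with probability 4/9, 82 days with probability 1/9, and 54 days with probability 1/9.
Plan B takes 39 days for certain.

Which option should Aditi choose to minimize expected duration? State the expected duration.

Plan B (39 days)

Plan A = 1/9 × 9 + 2/9 × 37 + 4/9 × 110 + 1/9 × 82 + 1/9 × 54 = 1 + 8.2222 + 48.8889 + 9.1111 + 6 = 73.2222
Plan B: 39 (certain)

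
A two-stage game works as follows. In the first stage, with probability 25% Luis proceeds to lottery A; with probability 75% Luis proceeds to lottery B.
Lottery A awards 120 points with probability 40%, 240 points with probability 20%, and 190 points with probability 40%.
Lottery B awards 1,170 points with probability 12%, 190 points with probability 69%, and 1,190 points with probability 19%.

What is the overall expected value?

EV(A) = 0.4 × 120 + 0.2 × 240 + 0.4 × 190 = 48 + 48 + 76 = 172
EV(B) = 0.12 × 1170 + 0.69 × 190 + 0.19 × 1190 = 140.4 + 131.1 + 226.1 = 497.6
Overall = 0.25 × 172 + 0.75 × 497.6 = 43 + 373.2 = 416.2

416.2 points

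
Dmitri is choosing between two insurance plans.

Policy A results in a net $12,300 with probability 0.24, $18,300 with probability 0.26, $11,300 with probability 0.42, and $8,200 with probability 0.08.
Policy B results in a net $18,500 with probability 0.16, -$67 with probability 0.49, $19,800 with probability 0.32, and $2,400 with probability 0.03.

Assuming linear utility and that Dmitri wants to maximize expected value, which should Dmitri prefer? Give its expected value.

Policy A ($13,112)

Policy A = 0.24 × 12300 + 0.26 × 18300 + 0.42 × 11300 + 0.08 × 8200 = 2952 + 4758 + 4746 + 656 = 13112
Policy B = 0.16 × 18500 + 0.49 × (-67) + 0.32 × 19800 + 0.03 × 2400 = 2960 − 32.83 + 6336 + 72 = 9335.17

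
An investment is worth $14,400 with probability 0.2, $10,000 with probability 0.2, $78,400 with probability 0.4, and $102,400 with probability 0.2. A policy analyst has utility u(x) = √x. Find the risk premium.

$8,320

E[u] = 0.2·√14400 + 0.2·√10000 + 0.4·√78400 + 0.2·√102400 = 0.2·120 + 0.2·100 + 0.4·280 + 0.2·320 = 220
CE = (220)² = 48400
Risk premium = EV − CE = 56720 − 48400 = 8320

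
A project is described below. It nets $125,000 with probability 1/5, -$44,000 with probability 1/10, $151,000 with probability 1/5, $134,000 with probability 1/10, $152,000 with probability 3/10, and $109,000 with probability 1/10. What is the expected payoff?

EV = 1/5 × 125000 + 1/10 × (-44000) + 1/5 × 151000 + 1/10 × 134000 + 3/10 × 152000 + 1/10 × 109000 = 25000 − 4400 + 30200 + 13400 + 45600 + 10900 = 120700

$120,700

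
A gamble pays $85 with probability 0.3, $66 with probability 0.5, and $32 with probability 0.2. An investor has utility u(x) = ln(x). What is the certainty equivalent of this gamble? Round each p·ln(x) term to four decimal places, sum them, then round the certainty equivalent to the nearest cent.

$61.60

E[u] = 0.3·ln(85) + 0.5·ln(66) + 0.2·ln(32) = 1.3328 + 2.0948 + 0.6931 = 4.1207
CE = e^4.1207 ≈ 61.60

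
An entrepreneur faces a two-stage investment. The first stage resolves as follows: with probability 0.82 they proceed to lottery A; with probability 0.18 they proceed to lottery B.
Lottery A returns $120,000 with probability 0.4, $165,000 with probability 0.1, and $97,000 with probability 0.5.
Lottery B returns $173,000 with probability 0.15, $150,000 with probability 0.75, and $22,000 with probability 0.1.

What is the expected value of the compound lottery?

EV(A) = 0.4 × 120000 + 0.1 × 165000 + 0.5 × 97000 = 48000 + 16500 + 48500 = 113000
EV(B) = 0.15 × 173000 + 0.75 × 150000 + 0.1 × 22000 = 25950 + 112500 + 2200 = 140650
Overall = 0.82 × 113000 + 0.18 × 140650 = 92660 + 25317 = 117977

$117,977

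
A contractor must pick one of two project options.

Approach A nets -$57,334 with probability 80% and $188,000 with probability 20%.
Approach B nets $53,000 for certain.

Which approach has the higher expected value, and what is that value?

Approach A = 0.8 × (-57334) + 0.2 × 188000 = -45867.2 + 37600 = -8267.2
Approach B: 53000 (certain)

Approach B ($53,000)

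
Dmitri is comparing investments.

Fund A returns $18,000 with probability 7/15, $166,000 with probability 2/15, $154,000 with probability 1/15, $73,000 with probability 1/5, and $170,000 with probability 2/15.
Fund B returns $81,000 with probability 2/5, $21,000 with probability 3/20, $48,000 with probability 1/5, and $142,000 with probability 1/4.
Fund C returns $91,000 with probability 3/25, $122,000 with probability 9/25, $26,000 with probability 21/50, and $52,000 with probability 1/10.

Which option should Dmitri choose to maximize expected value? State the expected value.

Fund B ($80,650)

Fund A = 7/15 × 18000 + 2/15 × 166000 + 1/15 × 154000 + 1/5 × 73000 + 2/15 × 170000 = 8400 + 22133.3333 + 10266.6667 + 14600 + 22666.6667 = 78066.6667
Fund B = 2/5 × 81000 + 3/20 × 21000 + 1/5 × 48000 + 1/4 × 142000 = 32400 + 3150 + 9600 + 35500 = 80650
Fund C = 3/25 × 91000 + 9/25 × 122000 + 21/50 × 26000 + 1/10 × 52000 = 10920 + 43920 + 10920 + 5200 = 70960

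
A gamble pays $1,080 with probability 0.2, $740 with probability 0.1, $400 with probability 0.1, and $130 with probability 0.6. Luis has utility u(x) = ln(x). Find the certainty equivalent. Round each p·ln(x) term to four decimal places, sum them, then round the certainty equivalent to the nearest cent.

$264.33

E[u] = 0.2·ln(1080) + 0.1·ln(740) + 0.1·ln(400) + 0.6·ln(130) = 1.3969 + 0.6607 + 0.5991 + 2.9205 = 5.5772
CE = e^5.5772 ≈ 264.33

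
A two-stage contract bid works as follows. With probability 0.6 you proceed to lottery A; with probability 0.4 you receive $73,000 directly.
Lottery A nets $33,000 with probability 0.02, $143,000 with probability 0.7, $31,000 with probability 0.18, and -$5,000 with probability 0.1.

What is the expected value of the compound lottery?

$92,704

EV(A) = 0.02 × 33000 + 0.7 × 143000 + 0.18 × 31000 + 0.1 × (-5000) = 660 + 100100 + 5580 − 500 = 105840
Branch B: 73000 (certain)
Overall = 0.6 × 105840 + 0.4 × 73000 = 63504 + 29200 = 92704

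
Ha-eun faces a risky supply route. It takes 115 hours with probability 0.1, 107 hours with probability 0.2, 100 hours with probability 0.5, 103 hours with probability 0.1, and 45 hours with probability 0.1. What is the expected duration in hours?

EV = 0.1 × 115 + 0.2 × 107 + 0.5 × 100 + 0.1 × 103 + 0.1 × 45 = 11.5 + 21.4 + 50 + 10.3 + 4.5 = 97.7

97.7 hours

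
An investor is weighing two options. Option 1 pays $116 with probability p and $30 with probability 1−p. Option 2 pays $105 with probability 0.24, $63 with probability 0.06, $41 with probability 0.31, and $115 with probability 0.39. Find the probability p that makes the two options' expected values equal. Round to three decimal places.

p = 0.657

EV(Option 2) = 0.24 × 105 + 0.06 × 63 + 0.31 × 41 + 0.39 × 115 = 25.2 + 3.78 + 12.71 + 44.85 = 86.54
p·116 + (1−p)·30 = 86.54
86p + 30 = 86.54
p = (86.54 − 30) / 86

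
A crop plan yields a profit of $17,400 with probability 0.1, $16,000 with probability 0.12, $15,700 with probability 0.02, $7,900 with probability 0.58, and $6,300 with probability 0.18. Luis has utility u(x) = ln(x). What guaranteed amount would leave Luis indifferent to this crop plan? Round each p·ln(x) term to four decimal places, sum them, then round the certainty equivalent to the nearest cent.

$9,056.16

E[u] = 0.1·ln(17400) + 0.12·ln(16000) + 0.02·ln(15700) + 0.58·ln(7900) + 0.18·ln(6300) = 0.9764 + 1.1616 + 0.1932 + 5.2053 + 1.5747 = 9.1112
CE = e^9.1112 ≈ 9056.16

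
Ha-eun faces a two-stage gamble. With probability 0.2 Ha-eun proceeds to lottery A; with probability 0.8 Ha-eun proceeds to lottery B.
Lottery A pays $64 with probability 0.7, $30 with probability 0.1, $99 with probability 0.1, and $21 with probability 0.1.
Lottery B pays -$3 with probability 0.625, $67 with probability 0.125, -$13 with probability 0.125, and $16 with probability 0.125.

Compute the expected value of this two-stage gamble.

EV(A) = 0.7 × 64 + 0.1 × 30 + 0.1 × 99 + 0.1 × 21 = 44.8 + 3 + 9.9 + 2.1 = 59.8
EV(B) = 0.625 × (-3) + 0.125 × 67 + 0.125 × (-13) + 0.125 × 16 = -1.875 + 8.375 − 1.625 + 2 = 6.875
Overall = 0.2 × 59.8 + 0.8 × 6.875 = 11.96 + 5.5 = 17.46

$17.46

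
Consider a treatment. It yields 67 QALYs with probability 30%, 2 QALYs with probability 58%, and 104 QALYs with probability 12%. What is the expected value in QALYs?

EV = 0.3 × 67 + 0.58 × 2 + 0.12 × 104 = 20.1 + 1.16 + 12.48 = 33.74

33.74 QALYs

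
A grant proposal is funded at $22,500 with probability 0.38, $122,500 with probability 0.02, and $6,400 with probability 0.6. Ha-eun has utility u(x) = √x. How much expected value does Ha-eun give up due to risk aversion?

E[u] = 0.38·√22500 + 0.02·√122500 + 0.6·√6400 = 0.38·150 + 0.02·350 + 0.6·80 = 112
CE = (112)² = 12544
Risk premium = EV − CE = 14840 − 12544 = 2296

$2,296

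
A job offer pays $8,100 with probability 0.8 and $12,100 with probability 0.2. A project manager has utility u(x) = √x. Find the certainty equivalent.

$8,836

E[u] = 0.8·√8100 + 0.2·√12100 = 0.8·90 + 0.2·110 = 94
CE = (94)² = 8836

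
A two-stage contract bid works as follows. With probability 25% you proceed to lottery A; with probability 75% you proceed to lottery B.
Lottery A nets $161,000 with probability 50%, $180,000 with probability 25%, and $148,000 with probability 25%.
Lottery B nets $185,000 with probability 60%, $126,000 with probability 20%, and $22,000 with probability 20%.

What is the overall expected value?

EV(A) = 0.5 × 161000 + 0.25 × 180000 + 0.25 × 148000 = 80500 + 45000 + 37000 = 162500
EV(B) = 0.6 × 185000 + 0.2 × 126000 + 0.2 × 22000 = 111000 + 25200 + 4400 = 140600
Overall = 0.25 × 162500 + 0.75 × 140600 = 40625 + 105450 = 146075

$146,075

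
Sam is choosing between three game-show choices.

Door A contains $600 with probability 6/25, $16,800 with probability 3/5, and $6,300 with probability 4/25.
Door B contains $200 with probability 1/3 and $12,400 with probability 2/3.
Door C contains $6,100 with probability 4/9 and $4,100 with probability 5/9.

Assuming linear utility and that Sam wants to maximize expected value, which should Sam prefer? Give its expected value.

Door A ($11,232)

Door A = 6/25 × 600 + 3/5 × 16800 + 4/25 × 6300 = 144 + 10080 + 1008 = 11232
Door B = 1/3 × 200 + 2/3 × 12400 = 66.6667 + 8266.6667 = 8333.3333
Door C = 4/9 × 6100 + 5/9 × 4100 = 2711.1111 + 2277.7778 = 4988.8889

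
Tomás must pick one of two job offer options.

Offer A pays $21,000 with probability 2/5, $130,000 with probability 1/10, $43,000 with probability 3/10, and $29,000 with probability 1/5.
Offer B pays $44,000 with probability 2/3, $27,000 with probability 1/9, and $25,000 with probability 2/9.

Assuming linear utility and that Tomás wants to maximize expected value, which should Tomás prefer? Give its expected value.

Offer A = 2/5 × 21000 + 1/10 × 130000 + 3/10 × 43000 + 1/5 × 29000 = 8400 + 13000 + 12900 + 5800 = 40100
Offer B = 2/3 × 44000 + 1/9 × 27000 + 2/9 × 25000 = 29333.3333 + 3000 + 5555.5556 = 37888.8889

Offer A ($40,100)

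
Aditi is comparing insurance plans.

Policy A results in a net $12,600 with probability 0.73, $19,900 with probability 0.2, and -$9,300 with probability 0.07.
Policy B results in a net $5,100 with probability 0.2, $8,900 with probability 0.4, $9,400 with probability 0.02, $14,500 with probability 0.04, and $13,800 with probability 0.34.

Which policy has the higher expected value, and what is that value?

Policy A = 0.73 × 12600 + 0.2 × 19900 + 0.07 × (-9300) = 9198 + 3980 − 651 = 12527
Policy B = 0.2 × 5100 + 0.4 × 8900 + 0.02 × 9400 + 0.04 × 14500 + 0.34 × 13800 = 1020 + 3560 + 188 + 580 + 4692 = 10040

Policy A ($12,527)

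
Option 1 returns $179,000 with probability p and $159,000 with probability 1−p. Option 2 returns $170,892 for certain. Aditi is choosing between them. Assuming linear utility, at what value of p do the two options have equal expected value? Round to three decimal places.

p = 0.595

p·179000 + (1−p)·159000 = 170892
20000p + 159000 = 170892
p = (170892 − 159000) / 20000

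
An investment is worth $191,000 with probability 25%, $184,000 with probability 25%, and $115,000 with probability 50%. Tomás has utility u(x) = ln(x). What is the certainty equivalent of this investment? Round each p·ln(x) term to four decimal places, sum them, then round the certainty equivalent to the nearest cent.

E[u] = 0.25·ln(191000) + 0.25·ln(184000) + 0.5·ln(115000) = 3.0400 + 3.0307 + 5.8263 = 11.8970
CE = e^11.8970 ≈ 146825.49

$146,825.49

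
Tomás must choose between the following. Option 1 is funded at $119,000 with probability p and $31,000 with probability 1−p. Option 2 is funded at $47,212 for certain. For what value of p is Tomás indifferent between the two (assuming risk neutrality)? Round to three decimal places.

p = 0.184

p·119000 + (1−p)·31000 = 47212
88000p + 31000 = 47212
p = (47212 − 31000) / 88000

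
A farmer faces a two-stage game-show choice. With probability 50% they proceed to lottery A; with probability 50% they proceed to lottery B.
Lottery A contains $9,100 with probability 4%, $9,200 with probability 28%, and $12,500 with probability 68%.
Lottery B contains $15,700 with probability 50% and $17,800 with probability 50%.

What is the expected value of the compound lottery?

$14,095

EV(A) = 0.04 × 9100 + 0.28 × 9200 + 0.68 × 12500 = 364 + 2576 + 8500 = 11440
EV(B) = 0.5 × 15700 + 0.5 × 17800 = 7850 + 8900 = 16750
Overall = 0.5 × 11440 + 0.5 × 16750 = 5720 + 8375 = 14095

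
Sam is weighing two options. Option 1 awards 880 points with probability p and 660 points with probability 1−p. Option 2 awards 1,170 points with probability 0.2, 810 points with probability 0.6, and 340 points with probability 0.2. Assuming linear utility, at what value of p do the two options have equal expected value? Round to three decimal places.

EV(Option 2) = 0.2 × 1170 + 0.6 × 810 + 0.2 × 340 = 234 + 486 + 68 = 788
p·880 + (1−p)·660 = 788
220p + 660 = 788
p = (788 − 660) / 220

p = 0.582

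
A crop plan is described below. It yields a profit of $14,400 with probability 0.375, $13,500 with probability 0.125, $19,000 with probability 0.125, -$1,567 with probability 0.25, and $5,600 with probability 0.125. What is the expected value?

$9,770.75

EV = 0.375 × 14400 + 0.125 × 13500 + 0.125 × 19000 + 0.25 × (-1567) + 0.125 × 5600 = 5400 + 1687.5 + 2375 − 391.75 + 700 = 9770.75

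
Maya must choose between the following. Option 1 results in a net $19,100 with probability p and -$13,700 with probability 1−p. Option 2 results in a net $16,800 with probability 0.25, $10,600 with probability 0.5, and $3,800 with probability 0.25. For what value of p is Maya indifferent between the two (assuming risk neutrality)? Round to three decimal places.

EV(Option 2) = 0.25 × 16800 + 0.5 × 10600 + 0.25 × 3800 = 4200 + 5300 + 950 = 10450
p·19100 + (1−p)·(-13700) = 10450
32800p − 13700 = 10450
p = (10450 + 13700) / 32800

p = 0.736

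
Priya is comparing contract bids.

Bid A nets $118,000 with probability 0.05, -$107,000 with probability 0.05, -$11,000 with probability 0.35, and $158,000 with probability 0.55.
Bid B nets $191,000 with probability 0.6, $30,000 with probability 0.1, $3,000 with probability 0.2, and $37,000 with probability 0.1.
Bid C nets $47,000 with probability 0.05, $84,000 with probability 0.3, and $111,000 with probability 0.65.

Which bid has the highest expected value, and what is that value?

Bid A = 0.05 × 118000 + 0.05 × (-107000) + 0.35 × (-11000) + 0.55 × 158000 = 5900 − 5350 − 3850 + 86900 = 83600
Bid B = 0.6 × 191000 + 0.1 × 30000 + 0.2 × 3000 + 0.1 × 37000 = 114600 + 3000 + 600 + 3700 = 121900
Bid C = 0.05 × 47000 + 0.3 × 84000 + 0.65 × 111000 = 2350 + 25200 + 72150 = 99700

Bid B ($121,900)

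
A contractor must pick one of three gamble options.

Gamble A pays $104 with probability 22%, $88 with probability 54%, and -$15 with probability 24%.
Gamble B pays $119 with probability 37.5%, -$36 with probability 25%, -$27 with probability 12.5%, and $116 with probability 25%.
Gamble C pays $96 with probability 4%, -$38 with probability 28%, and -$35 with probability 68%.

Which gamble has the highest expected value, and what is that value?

Gamble A = 0.22 × 104 + 0.54 × 88 + 0.24 × (-15) = 22.88 + 47.52 − 3.6 = 66.8
Gamble B = 0.375 × 119 + 0.25 × (-36) + 0.125 × (-27) + 0.25 × 116 = 44.625 − 9 − 3.375 + 29 = 61.25
Gamble C = 0.04 × 96 + 0.28 × (-38) + 0.68 × (-35) = 3.84 − 10.64 − 23.8 = -30.6

Gamble A ($66.80)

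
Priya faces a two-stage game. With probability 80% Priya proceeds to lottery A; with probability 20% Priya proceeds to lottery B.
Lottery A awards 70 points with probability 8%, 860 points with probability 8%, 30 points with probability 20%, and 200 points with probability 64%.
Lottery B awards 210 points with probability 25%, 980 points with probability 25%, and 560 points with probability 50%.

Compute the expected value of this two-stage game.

EV(A) = 0.08 × 70 + 0.08 × 860 + 0.2 × 30 + 0.64 × 200 = 5.6 + 68.8 + 6 + 128 = 208.4
EV(B) = 0.25 × 210 + 0.25 × 980 + 0.5 × 560 = 52.5 + 245 + 280 = 577.5
Overall = 0.8 × 208.4 + 0.2 × 577.5 = 166.72 + 115.5 = 282.22

282.22 points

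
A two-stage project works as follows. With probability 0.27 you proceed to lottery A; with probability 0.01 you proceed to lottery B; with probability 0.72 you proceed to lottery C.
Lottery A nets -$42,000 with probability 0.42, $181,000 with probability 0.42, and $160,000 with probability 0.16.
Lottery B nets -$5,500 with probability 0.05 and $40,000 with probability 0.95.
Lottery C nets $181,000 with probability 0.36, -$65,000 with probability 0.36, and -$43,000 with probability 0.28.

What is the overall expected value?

$44,450.25

EV(A) = 0.42 × (-42000) + 0.42 × 181000 + 0.16 × 160000 = -17640 + 76020 + 25600 = 83980
EV(B) = 0.05 × (-5500) + 0.95 × 40000 = -275 + 38000 = 37725
EV(C) = 0.36 × 181000 + 0.36 × (-65000) + 0.28 × (-43000) = 65160 − 23400 − 12040 = 29720
Overall = 0.27 × 83980 + 0.01 × 37725 + 0.72 × 29720 = 22674.6 + 377.25 + 21398.4 = 44450.25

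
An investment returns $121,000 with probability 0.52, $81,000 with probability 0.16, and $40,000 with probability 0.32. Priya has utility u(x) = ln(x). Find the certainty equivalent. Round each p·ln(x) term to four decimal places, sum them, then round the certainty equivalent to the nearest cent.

E[u] = 0.52·ln(121000) + 0.16·ln(81000) + 0.32·ln(40000) = 6.0858 + 1.8084 + 3.3909 = 11.2851
CE = e^11.2851 ≈ 79626.32

$79,626.32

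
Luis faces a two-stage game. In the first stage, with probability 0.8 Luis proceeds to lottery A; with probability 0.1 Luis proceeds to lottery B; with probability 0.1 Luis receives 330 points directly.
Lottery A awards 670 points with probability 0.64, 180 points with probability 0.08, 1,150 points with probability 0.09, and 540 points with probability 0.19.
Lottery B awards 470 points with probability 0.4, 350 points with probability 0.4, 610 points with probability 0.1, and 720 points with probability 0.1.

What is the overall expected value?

EV(A) = 0.64 × 670 + 0.08 × 180 + 0.09 × 1150 + 0.19 × 540 = 428.8 + 14.4 + 103.5 + 102.6 = 649.3
EV(B) = 0.4 × 470 + 0.4 × 350 + 0.1 × 610 + 0.1 × 720 = 188 + 140 + 61 + 72 = 461
Branch C: 330 (certain)
Overall = 0.8 × 649.3 + 0.1 × 461 + 0.1 × 330 = 519.44 + 46.1 + 33 = 598.54

598.54 points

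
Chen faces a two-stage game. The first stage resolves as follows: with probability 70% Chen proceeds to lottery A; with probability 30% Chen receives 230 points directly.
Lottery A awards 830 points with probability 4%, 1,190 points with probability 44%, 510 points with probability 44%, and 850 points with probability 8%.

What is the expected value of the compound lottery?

EV(A) = 0.04 × 830 + 0.44 × 1190 + 0.44 × 510 + 0.08 × 850 = 33.2 + 523.6 + 224.4 + 68 = 849.2
Branch B: 230 (certain)
Overall = 0.7 × 849.2 + 0.3 × 230 = 594.44 + 69 = 663.44

663.44 points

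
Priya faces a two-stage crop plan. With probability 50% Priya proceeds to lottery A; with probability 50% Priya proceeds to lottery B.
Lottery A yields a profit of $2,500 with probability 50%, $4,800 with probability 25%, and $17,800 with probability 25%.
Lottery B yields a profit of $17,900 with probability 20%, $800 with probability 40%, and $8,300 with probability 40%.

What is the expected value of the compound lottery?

EV(A) = 0.5 × 2500 + 0.25 × 4800 + 0.25 × 17800 = 1250 + 1200 + 4450 = 6900
EV(B) = 0.2 × 17900 + 0.4 × 800 + 0.4 × 8300 = 3580 + 320 + 3320 = 7220
Overall = 0.5 × 6900 + 0.5 × 7220 = 3450 + 3610 = 7060

$7,060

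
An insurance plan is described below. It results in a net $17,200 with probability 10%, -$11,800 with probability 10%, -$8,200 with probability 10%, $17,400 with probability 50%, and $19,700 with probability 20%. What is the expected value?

EV = 0.1 × 17200 + 0.1 × (-11800) + 0.1 × (-8200) + 0.5 × 17400 + 0.2 × 19700 = 1720 − 1180 − 820 + 8700 + 3940 = 12360

$12,360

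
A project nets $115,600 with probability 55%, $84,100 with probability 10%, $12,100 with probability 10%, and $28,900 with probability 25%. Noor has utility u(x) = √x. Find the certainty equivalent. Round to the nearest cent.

$72,630.25

E[u] = 0.55·√115600 + 0.1·√84100 + 0.1·√12100 + 0.25·√28900 = 0.55·340 + 0.1·290 + 0.1·110 + 0.25·170 = 269.5
CE = (269.5)² = 72630.25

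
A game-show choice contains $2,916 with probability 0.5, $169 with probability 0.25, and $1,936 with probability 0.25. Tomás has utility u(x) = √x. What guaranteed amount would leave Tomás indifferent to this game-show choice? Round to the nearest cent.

$1,701.56

E[u] = 0.5·√2916 + 0.25·√169 + 0.25·√1936 = 0.5·54 + 0.25·13 + 0.25·44 = 41.25
CE = (41.25)² = 1701.5625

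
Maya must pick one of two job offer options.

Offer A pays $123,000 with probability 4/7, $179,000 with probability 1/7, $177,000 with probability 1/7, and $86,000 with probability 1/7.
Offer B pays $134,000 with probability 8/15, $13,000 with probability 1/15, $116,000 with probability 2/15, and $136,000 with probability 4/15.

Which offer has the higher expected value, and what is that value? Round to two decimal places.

Offer A ($133,428.57)

Offer A = 4/7 × 123000 + 1/7 × 179000 + 1/7 × 177000 + 1/7 × 86000 = 70285.7143 + 25571.4286 + 25285.7143 + 12285.7143 = 133428.5714
Offer B = 8/15 × 134000 + 1/15 × 13000 + 2/15 × 116000 + 4/15 × 136000 = 71466.6667 + 866.6667 + 15466.6667 + 36266.6667 = 124066.6667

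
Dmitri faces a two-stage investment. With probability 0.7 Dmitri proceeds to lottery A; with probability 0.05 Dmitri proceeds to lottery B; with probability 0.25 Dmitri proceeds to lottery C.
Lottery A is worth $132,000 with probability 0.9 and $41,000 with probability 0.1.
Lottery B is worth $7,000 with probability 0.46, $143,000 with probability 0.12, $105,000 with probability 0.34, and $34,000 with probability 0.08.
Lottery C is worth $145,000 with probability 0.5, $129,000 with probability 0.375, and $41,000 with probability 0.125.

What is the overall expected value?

$120,470

EV(A) = 0.9 × 132000 + 0.1 × 41000 = 118800 + 4100 = 122900
EV(B) = 0.46 × 7000 + 0.12 × 143000 + 0.34 × 105000 + 0.08 × 34000 = 3220 + 17160 + 35700 + 2720 = 58800
EV(C) = 0.5 × 145000 + 0.375 × 129000 + 0.125 × 41000 = 72500 + 48375 + 5125 = 126000
Overall = 0.7 × 122900 + 0.05 × 58800 + 0.25 × 126000 = 86030 + 2940 + 31500 = 120470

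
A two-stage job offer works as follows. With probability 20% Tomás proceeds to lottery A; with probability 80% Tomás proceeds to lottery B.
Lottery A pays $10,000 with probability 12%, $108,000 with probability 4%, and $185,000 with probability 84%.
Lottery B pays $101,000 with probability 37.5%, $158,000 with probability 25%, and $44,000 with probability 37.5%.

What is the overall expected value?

EV(A) = 0.12 × 10000 + 0.04 × 108000 + 0.84 × 185000 = 1200 + 4320 + 155400 = 160920
EV(B) = 0.375 × 101000 + 0.25 × 158000 + 0.375 × 44000 = 37875 + 39500 + 16500 = 93875
Overall = 0.2 × 160920 + 0.8 × 93875 = 32184 + 75100 = 107284

$107,284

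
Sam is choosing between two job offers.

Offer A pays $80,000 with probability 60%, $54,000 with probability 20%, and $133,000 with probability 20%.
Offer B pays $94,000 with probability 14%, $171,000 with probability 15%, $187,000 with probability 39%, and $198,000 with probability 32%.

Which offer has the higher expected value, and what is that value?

Offer A = 0.6 × 80000 + 0.2 × 54000 + 0.2 × 133000 = 48000 + 10800 + 26600 = 85400
Offer B = 0.14 × 94000 + 0.15 × 171000 + 0.39 × 187000 + 0.32 × 198000 = 13160 + 25650 + 72930 + 63360 = 175100

Offer B ($175,100)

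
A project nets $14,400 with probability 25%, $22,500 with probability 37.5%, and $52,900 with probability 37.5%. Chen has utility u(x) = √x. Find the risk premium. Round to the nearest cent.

$2,118.75

E[u] = 0.25·√14400 + 0.375·√22500 + 0.375·√52900 = 0.25·120 + 0.375·150 + 0.375·230 = 172.5
CE = (172.5)² = 29756.25
Risk premium = EV − CE = 31875 − 29756.25 = 2118.75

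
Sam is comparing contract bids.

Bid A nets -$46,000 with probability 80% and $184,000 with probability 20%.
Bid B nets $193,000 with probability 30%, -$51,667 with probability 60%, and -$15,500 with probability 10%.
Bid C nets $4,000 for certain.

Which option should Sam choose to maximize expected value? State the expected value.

Bid A = 0.8 × (-46000) + 0.2 × 184000 = -36800 + 36800 = 0
Bid B = 0.3 × 193000 + 0.6 × (-51667) + 0.1 × (-15500) = 57900 − 31000.2 − 1550 = 25349.8
Bid C: 4000 (certain)

Bid B ($25,349.80)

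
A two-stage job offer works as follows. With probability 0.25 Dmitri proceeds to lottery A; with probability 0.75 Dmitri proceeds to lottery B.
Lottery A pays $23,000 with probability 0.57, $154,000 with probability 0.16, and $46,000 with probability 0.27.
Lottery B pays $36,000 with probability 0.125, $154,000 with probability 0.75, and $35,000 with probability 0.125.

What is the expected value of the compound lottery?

EV(A) = 0.57 × 23000 + 0.16 × 154000 + 0.27 × 46000 = 13110 + 24640 + 12420 = 50170
EV(B) = 0.125 × 36000 + 0.75 × 154000 + 0.125 × 35000 = 4500 + 115500 + 4375 = 124375
Overall = 0.25 × 50170 + 0.75 × 124375 = 12542.5 + 93281.25 = 105823.75

$105,823.75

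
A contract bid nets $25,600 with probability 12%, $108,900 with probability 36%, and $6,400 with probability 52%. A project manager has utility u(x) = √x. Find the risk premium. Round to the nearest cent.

$13,347.84

E[u] = 0.12·√25600 + 0.36·√108900 + 0.52·√6400 = 0.12·160 + 0.36·330 + 0.52·80 = 179.6
CE = (179.6)² = 32256.16
Risk premium = EV − CE = 45604 − 32256.16 = 13347.84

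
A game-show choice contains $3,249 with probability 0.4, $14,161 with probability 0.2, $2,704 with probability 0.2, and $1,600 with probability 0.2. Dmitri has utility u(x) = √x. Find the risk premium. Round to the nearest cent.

E[u] = 0.4·√3249 + 0.2·√14161 + 0.2·√2704 + 0.2·√1600 = 0.4·57 + 0.2·119 + 0.2·52 + 0.2·40 = 65
CE = (65)² = 4225
Risk premium = EV − CE = 4992.6 − 4225 = 767.6

$767.60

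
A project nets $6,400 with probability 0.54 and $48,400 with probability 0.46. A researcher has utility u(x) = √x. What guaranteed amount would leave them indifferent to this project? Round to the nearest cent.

E[u] = 0.54·√6400 + 0.46·√48400 = 0.54·80 + 0.46·220 = 144.4
CE = (144.4)² = 20851.36

$20,851.36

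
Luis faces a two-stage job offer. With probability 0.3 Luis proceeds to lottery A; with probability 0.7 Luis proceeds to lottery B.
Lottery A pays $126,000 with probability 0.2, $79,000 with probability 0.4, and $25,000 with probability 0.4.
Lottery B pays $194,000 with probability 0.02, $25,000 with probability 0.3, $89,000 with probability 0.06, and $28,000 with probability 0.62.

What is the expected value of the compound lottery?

$43,896

EV(A) = 0.2 × 126000 + 0.4 × 79000 + 0.4 × 25000 = 25200 + 31600 + 10000 = 66800
EV(B) = 0.02 × 194000 + 0.3 × 25000 + 0.06 × 89000 + 0.62 × 28000 = 3880 + 7500 + 5340 + 17360 = 34080
Overall = 0.3 × 66800 + 0.7 × 34080 = 20040 + 23856 = 43896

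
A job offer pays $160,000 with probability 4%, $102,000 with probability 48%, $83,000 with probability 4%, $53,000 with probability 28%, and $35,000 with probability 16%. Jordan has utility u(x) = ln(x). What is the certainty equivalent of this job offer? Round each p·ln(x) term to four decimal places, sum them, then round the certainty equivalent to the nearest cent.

$72,265.35

E[u] = 0.04·ln(160000) + 0.48·ln(102000) + 0.04·ln(83000) + 0.28·ln(53000) + 0.16·ln(35000) = 0.4793 + 5.5357 + 0.4531 + 3.0459 + 1.6741 = 11.1881
CE = e^11.1881 ≈ 72265.35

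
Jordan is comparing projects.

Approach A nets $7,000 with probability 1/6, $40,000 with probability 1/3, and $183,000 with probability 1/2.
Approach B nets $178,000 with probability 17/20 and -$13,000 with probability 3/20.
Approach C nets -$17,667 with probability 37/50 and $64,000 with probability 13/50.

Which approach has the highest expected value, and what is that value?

Approach B ($149,350)

Approach A = 1/6 × 7000 + 1/3 × 40000 + 1/2 × 183000 = 1166.6667 + 13333.3333 + 91500 = 106000
Approach B = 17/20 × 178000 + 3/20 × (-13000) = 151300 − 1950 = 149350
Approach C = 37/50 × (-17667) + 13/50 × 64000 = -13073.58 + 16640 = 3566.42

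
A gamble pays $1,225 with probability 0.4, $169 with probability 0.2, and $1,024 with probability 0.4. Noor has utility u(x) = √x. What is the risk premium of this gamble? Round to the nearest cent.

$69.04

E[u] = 0.4·√1225 + 0.2·√169 + 0.4·√1024 = 0.4·35 + 0.2·13 + 0.4·32 = 29.4
CE = (29.4)² = 864.36
Risk premium = EV − CE = 933.4 − 864.36 = 69.04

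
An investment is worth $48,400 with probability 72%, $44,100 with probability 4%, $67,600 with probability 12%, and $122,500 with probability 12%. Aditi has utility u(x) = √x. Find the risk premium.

$1,824

E[u] = 0.72·√48400 + 0.04·√44100 + 0.12·√67600 + 0.12·√122500 = 0.72·220 + 0.04·210 + 0.12·260 + 0.12·350 = 240
CE = (240)² = 57600
Risk premium = EV − CE = 59424 − 57600 = 1824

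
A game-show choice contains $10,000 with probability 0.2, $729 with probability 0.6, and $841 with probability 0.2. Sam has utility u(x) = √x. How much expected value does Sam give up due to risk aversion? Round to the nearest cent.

$841.60

E[u] = 0.2·√10000 + 0.6·√729 + 0.2·√841 = 0.2·100 + 0.6·27 + 0.2·29 = 42
CE = (42)² = 1764
Risk premium = EV − CE = 2605.6 − 1764 = 841.6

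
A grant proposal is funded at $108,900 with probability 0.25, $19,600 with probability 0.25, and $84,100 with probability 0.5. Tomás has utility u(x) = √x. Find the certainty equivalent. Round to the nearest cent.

E[u] = 0.25·√108900 + 0.25·√19600 + 0.5·√84100 = 0.25·330 + 0.25·140 + 0.5·290 = 262.5
CE = (262.5)² = 68906.25

$68,906.25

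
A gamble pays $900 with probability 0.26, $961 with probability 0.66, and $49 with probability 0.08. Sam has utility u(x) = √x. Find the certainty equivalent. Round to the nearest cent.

E[u] = 0.26·√900 + 0.66·√961 + 0.08·√49 = 0.26·30 + 0.66·31 + 0.08·7 = 28.82
CE = (28.82)² = 830.5924

$830.59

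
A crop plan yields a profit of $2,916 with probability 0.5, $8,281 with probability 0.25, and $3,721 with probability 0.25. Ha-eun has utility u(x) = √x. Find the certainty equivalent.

E[u] = 0.5·√2916 + 0.25·√8281 + 0.25·√3721 = 0.5·54 + 0.25·91 + 0.25·61 = 65
CE = (65)² = 4225

$4,225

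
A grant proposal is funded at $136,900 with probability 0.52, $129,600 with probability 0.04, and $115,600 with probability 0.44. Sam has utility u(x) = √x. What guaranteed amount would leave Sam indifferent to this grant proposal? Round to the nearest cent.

$127,020.96

E[u] = 0.52·√136900 + 0.04·√129600 + 0.44·√115600 = 0.52·370 + 0.04·360 + 0.44·340 = 356.4
CE = (356.4)² = 127020.96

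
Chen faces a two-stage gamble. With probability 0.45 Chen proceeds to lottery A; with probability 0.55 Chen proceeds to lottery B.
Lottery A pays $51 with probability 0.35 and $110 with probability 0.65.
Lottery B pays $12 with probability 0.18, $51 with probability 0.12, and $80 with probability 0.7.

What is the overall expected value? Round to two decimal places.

$75.56

EV(A) = 0.35 × 51 + 0.65 × 110 = 17.85 + 71.5 = 89.35
EV(B) = 0.18 × 12 + 0.12 × 51 + 0.7 × 80 = 2.16 + 6.12 + 56 = 64.28
Overall = 0.45 × 89.35 + 0.55 × 64.28 = 40.2075 + 35.354 = 75.5615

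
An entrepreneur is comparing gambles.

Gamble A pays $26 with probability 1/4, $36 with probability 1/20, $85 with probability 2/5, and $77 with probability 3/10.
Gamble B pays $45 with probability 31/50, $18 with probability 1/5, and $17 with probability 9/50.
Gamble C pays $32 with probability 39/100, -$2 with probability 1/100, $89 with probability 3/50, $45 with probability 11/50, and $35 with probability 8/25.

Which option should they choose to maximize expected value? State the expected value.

Gamble A ($65.40)

Gamble A = 1/4 × 26 + 1/20 × 36 + 2/5 × 85 + 3/10 × 77 = 6.5 + 1.8 + 34 + 23.1 = 65.4
Gamble B = 31/50 × 45 + 1/5 × 18 + 9/50 × 17 = 27.9 + 3.6 + 3.06 = 34.56
Gamble C = 39/100 × 32 + 1/100 × (-2) + 3/50 × 89 + 11/50 × 45 + 8/25 × 35 = 12.48 − 0.02 + 5.34 + 9.9 + 11.2 = 38.9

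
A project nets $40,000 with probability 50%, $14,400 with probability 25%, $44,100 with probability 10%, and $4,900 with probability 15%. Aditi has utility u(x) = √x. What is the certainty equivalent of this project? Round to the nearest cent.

E[u] = 0.5·√40000 + 0.25·√14400 + 0.1·√44100 + 0.15·√4900 = 0.5·200 + 0.25·120 + 0.1·210 + 0.15·70 = 161.5
CE = (161.5)² = 26082.25

$26,082.25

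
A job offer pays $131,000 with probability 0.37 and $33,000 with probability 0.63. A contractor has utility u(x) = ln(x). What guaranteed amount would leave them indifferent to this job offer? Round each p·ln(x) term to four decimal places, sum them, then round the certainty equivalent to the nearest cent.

E[u] = 0.37·ln(131000) + 0.63·ln(33000) = 4.3597 + 6.5547 = 10.9144
CE = e^10.9144 ≈ 54962.15

$54,962.15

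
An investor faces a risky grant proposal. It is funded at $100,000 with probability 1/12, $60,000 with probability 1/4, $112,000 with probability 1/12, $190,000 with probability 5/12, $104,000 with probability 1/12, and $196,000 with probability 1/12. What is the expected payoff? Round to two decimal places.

$136,833.33

EV = 1/12 × 100000 + 1/4 × 60000 + 1/12 × 112000 + 5/12 × 190000 + 1/12 × 104000 + 1/12 × 196000 = 8333.3333 + 15000 + 9333.3333 + 79166.6667 + 8666.6667 + 16333.3333 = 136833.3333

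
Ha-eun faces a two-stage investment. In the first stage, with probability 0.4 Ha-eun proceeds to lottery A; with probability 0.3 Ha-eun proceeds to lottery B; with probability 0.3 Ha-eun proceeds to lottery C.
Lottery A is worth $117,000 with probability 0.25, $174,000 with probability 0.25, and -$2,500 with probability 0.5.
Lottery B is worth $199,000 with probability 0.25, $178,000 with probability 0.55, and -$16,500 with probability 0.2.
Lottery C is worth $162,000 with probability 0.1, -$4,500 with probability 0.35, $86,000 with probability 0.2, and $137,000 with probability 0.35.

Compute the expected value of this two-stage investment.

EV(A) = 0.25 × 117000 + 0.25 × 174000 + 0.5 × (-2500) = 29250 + 43500 − 1250 = 71500
EV(B) = 0.25 × 199000 + 0.55 × 178000 + 0.2 × (-16500) = 49750 + 97900 − 3300 = 144350
EV(C) = 0.1 × 162000 + 0.35 × (-4500) + 0.2 × 86000 + 0.35 × 137000 = 16200 − 1575 + 17200 + 47950 = 79775
Overall = 0.4 × 71500 + 0.3 × 144350 + 0.3 × 79775 = 28600 + 43305 + 23932.5 = 95837.5

$95,837.50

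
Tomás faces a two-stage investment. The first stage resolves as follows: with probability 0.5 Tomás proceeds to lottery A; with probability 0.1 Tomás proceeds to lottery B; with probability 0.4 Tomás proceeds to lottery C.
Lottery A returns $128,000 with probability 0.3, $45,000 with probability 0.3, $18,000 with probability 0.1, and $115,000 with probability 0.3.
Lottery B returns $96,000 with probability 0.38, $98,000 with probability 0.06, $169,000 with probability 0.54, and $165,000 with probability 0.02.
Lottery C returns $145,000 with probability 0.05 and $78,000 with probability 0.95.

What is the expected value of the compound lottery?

$90,332

EV(A) = 0.3 × 128000 + 0.3 × 45000 + 0.1 × 18000 + 0.3 × 115000 = 38400 + 13500 + 1800 + 34500 = 88200
EV(B) = 0.38 × 96000 + 0.06 × 98000 + 0.54 × 169000 + 0.02 × 165000 = 36480 + 5880 + 91260 + 3300 = 136920
EV(C) = 0.05 × 145000 + 0.95 × 78000 = 7250 + 74100 = 81350
Overall = 0.5 × 88200 + 0.1 × 136920 + 0.4 × 81350 = 44100 + 13692 + 32540 = 90332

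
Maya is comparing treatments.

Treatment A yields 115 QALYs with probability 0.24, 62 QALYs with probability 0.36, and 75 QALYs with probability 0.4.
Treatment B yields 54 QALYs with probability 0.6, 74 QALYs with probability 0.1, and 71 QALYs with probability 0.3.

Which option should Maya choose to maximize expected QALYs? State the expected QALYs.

Treatment A = 0.24 × 115 + 0.36 × 62 + 0.4 × 75 = 27.6 + 22.32 + 30 = 79.92
Treatment B = 0.6 × 54 + 0.1 × 74 + 0.3 × 71 = 32.4 + 7.4 + 21.3 = 61.1

Treatment A (79.92 QALYs)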